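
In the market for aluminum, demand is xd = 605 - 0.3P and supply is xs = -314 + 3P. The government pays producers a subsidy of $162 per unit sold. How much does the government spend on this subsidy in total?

Pre-subsidy: 605 - 0.3P = -314 + 3P gives P* = 9190/33, x* = 5736/11.
With the subsidy, sellers receive Ps = Pb + 162 for each unit, where Pb is the price buyers pay.
Supply in terms of Pb becomes xs = -314 + 3(Pb + 162) = 172 + 3Pb. Setting this equal to demand: 605 - 0.3Pb = 172 + 3Pb, so Pb = 4330/33.
Sellers receive Ps = 4330/33 + 162 = 9676/33; x' = 605 − 0.3·(4330/33) = 6222/11.
Government outlay = subsidy × quantity = 162 × 6222/11 = 1007964/11.

Government cost = 1007964/11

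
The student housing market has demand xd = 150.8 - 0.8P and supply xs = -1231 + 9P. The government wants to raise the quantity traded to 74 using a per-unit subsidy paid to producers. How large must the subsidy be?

Required subsidy s = 49 per unit

At x = 74, invert demand for the buyer price: Pb = (150.8 − 74)/0.8 = 96; invert supply for the seller price: Ps = (74 − (-1231))/9 = 145.
The subsidy must fill the gap: s = Ps − Pb = 145 − 96 = 49.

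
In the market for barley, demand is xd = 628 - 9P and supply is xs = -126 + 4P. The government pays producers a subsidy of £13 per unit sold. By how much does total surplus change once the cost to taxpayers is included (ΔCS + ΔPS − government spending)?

Net change in total surplus = -£234

Pre-subsidy: 628 - 9P = -126 + 4P gives P* = 58, x* = 106.
With the subsidy, sellers receive Ps = Pb + 13 for each unit, where Pb is the price buyers pay.
Supply in terms of Pb becomes xs = -126 + 4(Pb + 13) = -74 + 4Pb. Setting this equal to demand: 628 - 9Pb = -74 + 4Pb, so Pb = 54.
Sellers receive Ps = 54 + 13 = 67; x' = 628 − 9·54 = 142.
ΔCS = ½(106 + 142)(58 − 54) = 496; ΔPS = ½(106 + 142)(67 − 58) = 1116.
Government spending = 13 × 142 = 1846.
Net change = 496 + 1116 − 1846 = -234. The loss equals the DWL triangle ½·13·36.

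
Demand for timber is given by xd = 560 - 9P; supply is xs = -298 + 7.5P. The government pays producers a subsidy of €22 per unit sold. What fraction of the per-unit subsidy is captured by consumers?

Consumer share = 5/11

Pre-subsidy: 560 - 9P = -298 + 7.5P gives P* = 52, x* = 92.
With the subsidy, sellers receive Ps = Pb + 22 for each unit, where Pb is the price buyers pay.
Supply in terms of Pb becomes xs = -298 + 7.5(Pb + 22) = -133 + 7.5Pb. Setting this equal to demand: 560 - 9Pb = -133 + 7.5Pb, so Pb = 42.
Sellers receive Ps = 42 + 22 = 64; x' = 560 − 9·42 = 182.
Buyers' price falls by P* − Pb = 52 − 42 = 10; sellers' price rises by Ps − P* = 64 − 52 = 12.
So consumers capture 10/22 = 5/11 of each unit of subsidy.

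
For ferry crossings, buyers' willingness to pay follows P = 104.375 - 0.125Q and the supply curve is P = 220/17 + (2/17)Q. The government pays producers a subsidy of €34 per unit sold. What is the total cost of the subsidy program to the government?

Government cost = 580006/33

Pre-subsidy: 104.375 - 0.125Q = 220/17 + (2/17)Q gives Q* = 4145/11 and P* = 630/11.
With the subsidy, sellers receive Ps = Pb + 34 for each unit, where Pb is the price buyers pay.
On the curves, Pb = 104.375 - 0.125Q and Ps = 220/17 + (2/17)Q; the wedge Ps − Pb = 34 gives 220/17 + (2/17)Q − (104.375 - 0.125Q) = 34, so Q' = 17059/33.
Then Pb = 104.375 − 0.125·(17059/33) = 1312/33 and Ps = 220/17 + (2/17)·(17059/33) = 2434/33.
Government outlay = subsidy × quantity = 34 × 17059/33 = 580006/33.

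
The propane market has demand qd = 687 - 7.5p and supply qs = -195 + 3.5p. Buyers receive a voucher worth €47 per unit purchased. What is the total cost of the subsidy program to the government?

Pre-subsidy: 687 - 7.5p = -195 + 3.5p gives p* = 882/11, q* = 942/11.
With the rebate, buyers effectively pay pb = ps − 47, where ps is the price sellers receive.
Demand in terms of ps becomes qd = 687 − 7.5(ps − 47) = 1039.5 - 7.5ps. Setting this equal to supply: 1039.5 - 7.5ps = -195 + 3.5ps, so ps = 2469/22.
Buyers pay pb = 2469/22 − 47 = 1435/22; q' = -195 + 3.5·(2469/22) = 8703/44.
Government outlay = subsidy × quantity = 47 × 8703/44 = 409041/44.

Government cost = 409041/44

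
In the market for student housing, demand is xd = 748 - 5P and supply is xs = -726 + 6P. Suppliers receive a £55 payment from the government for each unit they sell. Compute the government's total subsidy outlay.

Government cost = £12540

Pre-subsidy: 748 - 5P = -726 + 6P gives P* = 134, x* = 78.
With the subsidy, sellers receive Ps = Pb + 55 for each unit, where Pb is the price buyers pay.
Supply in terms of Pb becomes xs = -726 + 6(Pb + 55) = -396 + 6Pb. Setting this equal to demand: 748 - 5Pb = -396 + 6Pb, so Pb = 104.
Sellers receive Ps = 104 + 55 = 159; x' = 748 − 5·104 = 228.
Government outlay = subsidy × quantity = 55 × 228 = 12540.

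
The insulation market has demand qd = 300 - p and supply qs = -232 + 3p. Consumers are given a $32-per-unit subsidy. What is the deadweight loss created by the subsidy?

Deadweight loss = $384

Pre-subsidy: 300 - p = -232 + 3p gives p* = 133, q* = 167.
With the rebate, buyers effectively pay pb = ps − 32, where ps is the price sellers receive.
Demand in terms of ps becomes qd = 300 − 1(ps − 32) = 332 - ps. Setting this equal to supply: 332 - ps = -232 + 3ps, so ps = 141.
Buyers pay pb = 141 − 32 = 109; q' = -232 + 3·141 = 191.
The subsidy expands output by 191 − 167 = 24 past the efficient level; on those units the gap between marginal cost and willingness to pay runs from 0 up to 32.
DWL = ½ × 32 × 24 = 384.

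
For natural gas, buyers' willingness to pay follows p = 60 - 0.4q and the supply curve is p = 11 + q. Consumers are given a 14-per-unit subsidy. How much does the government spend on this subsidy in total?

Pre-subsidy: 60 - 0.4q = 11 + q gives q* = 35 and p* = 46.
With the rebate, buyers effectively pay pb = ps − 14, where ps is the price sellers receive.
On the curves, pb = 60 - 0.4q and ps = 11 + q; the wedge ps − pb = 14 gives 11 + q − (60 - 0.4q) = 14, so q' = 45.
Then pb = 60 − 0.4·45 = 42 and ps = 11 + 1·45 = 56.
Government outlay = subsidy × quantity = 14 × 45 = 630.

Government cost = 630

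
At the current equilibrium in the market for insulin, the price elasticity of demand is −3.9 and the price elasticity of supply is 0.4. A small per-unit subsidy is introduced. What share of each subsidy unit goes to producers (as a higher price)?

Producer share = 39/43

For a small subsidy around the equilibrium, the benefit split depends on the relative slopes, which at a point are proportional to the elasticities.
Buyer share = εs/(εs + |εd|) = 0.4/(0.4 + 3.9) = 4/43; seller share = |εd|/(εs + |εd|) = 39/43.
So producers capture 39/43 of the subsidy.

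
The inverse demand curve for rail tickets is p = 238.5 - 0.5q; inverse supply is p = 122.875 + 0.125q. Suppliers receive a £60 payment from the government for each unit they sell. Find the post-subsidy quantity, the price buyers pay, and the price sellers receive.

q' = 281; buyers pay £98; sellers receive £158

Pre-subsidy: 238.5 - 0.5q = 122.875 + 0.125q gives q* = 185 and p* = 146.
With the subsidy, sellers receive ps = pb + 60 for each unit, where pb is the price buyers pay.
On the curves, pb = 238.5 - 0.5q and ps = 122.875 + 0.125q; the wedge ps − pb = 60 gives 122.875 + 0.125q − (238.5 - 0.5q) = 60, so q' = 281.
Then pb = 238.5 − 0.5·281 = 98 and ps = 122.875 + 0.125·281 = 158.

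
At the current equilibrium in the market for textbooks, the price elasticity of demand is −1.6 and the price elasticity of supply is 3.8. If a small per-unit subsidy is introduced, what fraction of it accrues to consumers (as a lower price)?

Consumer share = 19/27

For a small subsidy around the equilibrium, the benefit split depends on the relative slopes, which at a point are proportional to the elasticities.
Buyer share = εs/(εs + |εd|) = 3.8/(3.8 + 1.6) = 19/27; seller share = |εd|/(εs + |εd|) = 8/27.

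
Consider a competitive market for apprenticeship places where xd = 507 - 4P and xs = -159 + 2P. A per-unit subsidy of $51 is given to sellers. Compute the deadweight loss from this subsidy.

Deadweight loss = $1734

Pre-subsidy: 507 - 4P = -159 + 2P gives P* = 111, x* = 63.
With the subsidy, sellers receive Ps = Pb + 51 for each unit, where Pb is the price buyers pay.
Supply in terms of Pb becomes xs = -159 + 2(Pb + 51) = -57 + 2Pb. Setting this equal to demand: 507 - 4Pb = -57 + 2Pb, so Pb = 94.
Sellers receive Ps = 94 + 51 = 145; x' = 507 − 4·94 = 131.
The subsidy expands output by 131 − 63 = 68 past the efficient level; on those units the gap between marginal cost and willingness to pay runs from 0 up to 51.
DWL = ½ × 51 × 68 = 1734.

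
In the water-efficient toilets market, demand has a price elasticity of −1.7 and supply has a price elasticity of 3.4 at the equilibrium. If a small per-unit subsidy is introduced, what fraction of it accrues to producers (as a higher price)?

For a small subsidy around the equilibrium, the benefit split depends on the relative slopes, which at a point are proportional to the elasticities.
Buyer share = εs/(εs + |εd|) = 3.4/(3.4 + 1.7) = 2/3; seller share = |εd|/(εs + |εd|) = 1/3.
So producers capture 1/3 of the subsidy.

Producer share = 1/3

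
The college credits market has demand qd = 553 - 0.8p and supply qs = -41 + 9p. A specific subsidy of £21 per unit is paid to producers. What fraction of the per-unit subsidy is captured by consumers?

Pre-subsidy: 553 - 0.8p = -41 + 9p gives p* = 2970/49, q* = 24721/49.
With the subsidy, sellers receive ps = pb + 21 for each unit, where pb is the price buyers pay.
Supply in terms of pb becomes qs = -41 + 9(pb + 21) = 148 + 9pb. Setting this equal to demand: 553 - 0.8pb = 148 + 9pb, so pb = 2025/49.
Sellers receive ps = 2025/49 + 21 = 3054/49; q' = 553 − 0.8·(2025/49) = 25477/49.
Buyers' price falls by p* − pb = 2970/49 − 2025/49 = 135/7; sellers' price rises by ps − p* = 3054/49 − 2970/49 = 12/7.
So consumers capture (135/7)/21 = 45/49 of each unit of subsidy.

Consumer share = 45/49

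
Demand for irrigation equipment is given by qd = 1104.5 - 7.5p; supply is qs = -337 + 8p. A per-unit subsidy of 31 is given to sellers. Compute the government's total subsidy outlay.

Government cost = 16337

Pre-subsidy: 1104.5 - 7.5p = -337 + 8p gives p* = 93, q* = 407.
With the subsidy, sellers receive ps = pb + 31 for each unit, where pb is the price buyers pay.
Supply in terms of pb becomes qs = -337 + 8(pb + 31) = -89 + 8pb. Setting this equal to demand: 1104.5 - 7.5pb = -89 + 8pb, so pb = 77.
Sellers receive ps = 77 + 31 = 108; q' = 1104.5 − 7.5·77 = 527.
Government outlay = subsidy × quantity = 31 × 527 = 16337.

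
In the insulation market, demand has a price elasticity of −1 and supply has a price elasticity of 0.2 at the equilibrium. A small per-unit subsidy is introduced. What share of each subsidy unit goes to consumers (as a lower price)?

For a small subsidy around the equilibrium, the benefit split depends on the relative slopes, which at a point are proportional to the elasticities.
Buyer share = εs/(εs + |εd|) = 0.2/(0.2 + 1) = 1/6; seller share = |εd|/(εs + |εd|) = 5/6.

Consumer share = 1/6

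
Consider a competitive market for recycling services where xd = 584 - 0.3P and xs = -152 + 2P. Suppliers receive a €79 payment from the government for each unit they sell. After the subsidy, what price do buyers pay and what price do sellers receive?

Pre-subsidy: 584 - 0.3P = -152 + 2P gives P* = 320, x* = 488.
With the subsidy, sellers receive Ps = Pb + 79 for each unit, where Pb is the price buyers pay.
Supply in terms of Pb becomes xs = -152 + 2(Pb + 79) = 6 + 2Pb. Setting this equal to demand: 584 - 0.3Pb = 6 + 2Pb, so Pb = 5780/23.
Sellers receive Ps = 5780/23 + 79 = 7597/23; x' = 584 − 0.3·(5780/23) = 11698/23.

Buyers pay 5780/23; sellers receive 7597/23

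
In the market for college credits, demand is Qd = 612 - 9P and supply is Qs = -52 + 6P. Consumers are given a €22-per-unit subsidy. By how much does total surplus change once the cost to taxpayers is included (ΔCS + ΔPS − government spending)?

Pre-subsidy: 612 - 9P = -52 + 6P gives P* = 664/15, Q* = 213.6.
With the rebate, buyers effectively pay Pb = Ps − 22, where Ps is the price sellers receive.
Demand in terms of Ps becomes Qd = 612 − 9(Ps − 22) = 810 - 9Ps. Setting this equal to supply: 810 - 9Ps = -52 + 6Ps, so Ps = 862/15.
Buyers pay Pb = 862/15 − 22 = 532/15; Q' = -52 + 6·(862/15) = 292.8.
ΔCS = ½(213.6 + 292.8)(664/15 − 532/15) = 2228.16; ΔPS = ½(213.6 + 292.8)(862/15 − 664/15) = 3342.24.
Government spending = 22 × 292.8 = 6441.6.
Net change = 2228.16 + 3342.24 − 6441.6 = -871.2. The loss equals the DWL triangle ½·22·79.2.

Net change in total surplus = -€871.2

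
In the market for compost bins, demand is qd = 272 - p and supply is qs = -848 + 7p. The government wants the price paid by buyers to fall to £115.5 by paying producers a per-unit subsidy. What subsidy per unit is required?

Required subsidy s = £28 per unit

At a buyer price of 115.5, quantity demanded is 272 − 1·115.5 = 156.5.
Sellers supply 156.5 only when they receive ps with -848 + 7·ps = 156.5, i.e. ps = 143.5.
s = ps − pb = 143.5 − 115.5 = 28.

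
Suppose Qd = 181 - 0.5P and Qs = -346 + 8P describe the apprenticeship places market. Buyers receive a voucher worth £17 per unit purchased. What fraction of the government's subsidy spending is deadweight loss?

DWL / government spending = 2/79

Pre-subsidy: 181 - 0.5P = -346 + 8P gives P* = 62, Q* = 150.
With the rebate, buyers effectively pay Pb = Ps − 17, where Ps is the price sellers receive.
Demand in terms of Ps becomes Qd = 181 − 0.5(Ps − 17) = 189.5 - 0.5Ps. Setting this equal to supply: 189.5 - 0.5Ps = -346 + 8Ps, so Ps = 63.
Buyers pay Pb = 63 − 17 = 46; Q' = -346 + 8·63 = 158.
ΔCS = ½(150 + 158)(62 − 46) = 2464; ΔPS = ½(150 + 158)(63 − 62) = 154.
Government spending = 17 × 158 = 2686.
DWL = ½ × 17 × (158 − 150) = 68; fraction = 68 / 2686 = 2/79.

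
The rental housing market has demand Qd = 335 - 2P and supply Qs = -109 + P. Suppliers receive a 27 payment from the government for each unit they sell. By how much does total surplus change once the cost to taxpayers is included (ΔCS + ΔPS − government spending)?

Net change in total surplus = -243

Pre-subsidy: 335 - 2P = -109 + P gives P* = 148, Q* = 39.
With the subsidy, sellers receive Ps = Pb + 27 for each unit, where Pb is the price buyers pay.
Supply in terms of Pb becomes Qs = -109 + 1(Pb + 27) = -82 + Pb. Setting this equal to demand: 335 - 2Pb = -82 + Pb, so Pb = 139.
Sellers receive Ps = 139 + 27 = 166; Q' = 335 − 2·139 = 57.
ΔCS = ½(39 + 57)(148 − 139) = 432; ΔPS = ½(39 + 57)(166 − 148) = 864.
Government spending = 27 × 57 = 1539.
Net change = 432 + 864 − 1539 = -243. The loss equals the DWL triangle ½·27·18.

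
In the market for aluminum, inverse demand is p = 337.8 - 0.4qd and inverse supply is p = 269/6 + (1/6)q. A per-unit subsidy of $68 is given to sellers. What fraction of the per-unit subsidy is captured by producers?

Producer share = 5/17

Pre-subsidy: 337.8 - 0.4q = 269/6 + (1/6)q gives q* = 517 and p* = 131.
With the subsidy, sellers receive ps = pb + 68 for each unit, where pb is the price buyers pay.
On the curves, pb = 337.8 - 0.4q and ps = 269/6 + (1/6)q; the wedge ps − pb = 68 gives 269/6 + (1/6)q − (337.8 - 0.4q) = 68, so q' = 637.
Then pb = 337.8 − 0.4·637 = 83 and ps = 269/6 + (1/6)·637 = 151.
Buyers' price falls by p* − pb = 131 − 83 = 48; sellers' price rises by ps − p* = 151 − 131 = 20.
So producers capture 20/68 = 5/17 of each unit of subsidy.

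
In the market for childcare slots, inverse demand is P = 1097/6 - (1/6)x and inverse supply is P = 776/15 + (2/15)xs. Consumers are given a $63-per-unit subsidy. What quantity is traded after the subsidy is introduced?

Pre-subsidy: 1097/6 - (1/6)x = 776/15 + (2/15)x gives x* = 437 and P* = 110.
With the rebate, buyers effectively pay Pb = Ps − 63, where Ps is the price sellers receive.
On the curves, Pb = 1097/6 - (1/6)x and Ps = 776/15 + (2/15)x; the wedge Ps − Pb = 63 gives 776/15 + (2/15)x − (1097/6 - (1/6)x) = 63, so x' = 647.
Then Pb = 1097/6 − (1/6)·647 = 75 and Ps = 776/15 + (2/15)·647 = 138.

x' = 647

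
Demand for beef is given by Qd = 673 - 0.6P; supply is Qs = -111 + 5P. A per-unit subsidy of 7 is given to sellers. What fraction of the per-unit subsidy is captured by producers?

Pre-subsidy: 673 - 0.6P = -111 + 5P gives P* = 140, Q* = 589.
With the subsidy, sellers receive Ps = Pb + 7 for each unit, where Pb is the price buyers pay.
Supply in terms of Pb becomes Qs = -111 + 5(Pb + 7) = -76 + 5Pb. Setting this equal to demand: 673 - 0.6Pb = -76 + 5Pb, so Pb = 133.75.
Sellers receive Ps = 133.75 + 7 = 140.75; Q' = 673 − 0.6·133.75 = 592.75.
Buyers' price falls by P* − Pb = 140 − 133.75 = 6.25; sellers' price rises by Ps − P* = 140.75 − 140 = 0.75.
So producers capture 0.75/7 = 3/28 of each unit of subsidy.

Producer share = 3/28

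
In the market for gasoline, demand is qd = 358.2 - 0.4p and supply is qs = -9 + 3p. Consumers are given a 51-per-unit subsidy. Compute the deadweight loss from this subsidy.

Pre-subsidy: 358.2 - 0.4p = -9 + 3p gives p* = 108, q* = 315.
With the rebate, buyers effectively pay pb = ps − 51, where ps is the price sellers receive.
Demand in terms of ps becomes qd = 358.2 − 0.4(ps − 51) = 378.6 - 0.4ps. Setting this equal to supply: 378.6 - 0.4ps = -9 + 3ps, so ps = 114.
Buyers pay pb = 114 − 51 = 63; q' = -9 + 3·114 = 333.
The subsidy expands output by 333 − 315 = 18 past the efficient level; on those units the gap between marginal cost and willingness to pay runs from 0 up to 51.
DWL = ½ × 51 × 18 = 459.

Deadweight loss = 459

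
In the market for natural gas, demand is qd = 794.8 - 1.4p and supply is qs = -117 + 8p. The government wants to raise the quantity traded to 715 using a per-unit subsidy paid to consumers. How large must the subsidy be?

At q = 715, invert demand for the buyer price: pb = (794.8 − 715)/1.4 = 57; invert supply for the seller price: ps = (715 − (-117))/8 = 104.
The subsidy must fill the gap: s = ps − pb = 104 − 57 = 47.

Required subsidy s = 47 per unit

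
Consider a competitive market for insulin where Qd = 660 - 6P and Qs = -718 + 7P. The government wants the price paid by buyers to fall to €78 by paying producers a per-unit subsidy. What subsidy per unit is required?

Required subsidy s = €52 per unit

At a buyer price of 78, quantity demanded is 660 − 6·78 = 192.
Sellers supply 192 only when they receive Ps with -718 + 7·Ps = 192, i.e. Ps = 130.
s = Ps − Pb = 130 − 78 = 52.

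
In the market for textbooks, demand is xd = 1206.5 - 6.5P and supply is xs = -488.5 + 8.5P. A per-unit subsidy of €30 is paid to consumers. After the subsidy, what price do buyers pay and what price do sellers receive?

Buyers pay €96; sellers receive €126

Pre-subsidy: 1206.5 - 6.5P = -488.5 + 8.5P gives P* = 113, x* = 472.
With the rebate, buyers effectively pay Pb = Ps − 30, where Ps is the price sellers receive.
Demand in terms of Ps becomes xd = 1206.5 − 6.5(Ps − 30) = 1401.5 - 6.5Ps. Setting this equal to supply: 1401.5 - 6.5Ps = -488.5 + 8.5Ps, so Ps = 126.
Buyers pay Pb = 126 − 30 = 96; x' = -488.5 + 8.5·126 = 582.5.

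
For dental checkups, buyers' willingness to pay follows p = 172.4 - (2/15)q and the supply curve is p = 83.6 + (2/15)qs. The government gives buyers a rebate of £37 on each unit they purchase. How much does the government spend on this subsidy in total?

Government cost = £17454.75

Pre-subsidy: 172.4 - (2/15)q = 83.6 + (2/15)q gives q* = 333 and p* = 128.
With the rebate, buyers effectively pay pb = ps − 37, where ps is the price sellers receive.
On the curves, pb = 172.4 - (2/15)q and ps = 83.6 + (2/15)q; the wedge ps − pb = 37 gives 83.6 + (2/15)q − (172.4 - (2/15)q) = 37, so q' = 471.75.
Then pb = 172.4 − (2/15)·471.75 = 109.5 and ps = 83.6 + (2/15)·471.75 = 146.5.
Government outlay = subsidy × quantity = 37 × 471.75 = 17454.75.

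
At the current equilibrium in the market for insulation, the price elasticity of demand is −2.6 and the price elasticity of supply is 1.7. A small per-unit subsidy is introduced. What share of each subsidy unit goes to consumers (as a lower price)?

For a small subsidy around the equilibrium, the benefit split depends on the relative slopes, which at a point are proportional to the elasticities.
Buyer share = εs/(εs + |εd|) = 1.7/(1.7 + 2.6) = 17/43; seller share = |εd|/(εs + |εd|) = 26/43.

Consumer share = 17/43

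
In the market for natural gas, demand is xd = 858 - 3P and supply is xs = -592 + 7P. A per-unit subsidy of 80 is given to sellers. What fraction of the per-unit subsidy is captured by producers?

Producer share = 0.3

Pre-subsidy: 858 - 3P = -592 + 7P gives P* = 145, x* = 423.
With the subsidy, sellers receive Ps = Pb + 80 for each unit, where Pb is the price buyers pay.
Supply in terms of Pb becomes xs = -592 + 7(Pb + 80) = -32 + 7Pb. Setting this equal to demand: 858 - 3Pb = -32 + 7Pb, so Pb = 89.
Sellers receive Ps = 89 + 80 = 169; x' = 858 − 3·89 = 591.
Buyers' price falls by P* − Pb = 145 − 89 = 56; sellers' price rises by Ps − P* = 169 − 145 = 24.
So producers capture 24/80 = 0.3 of each unit of subsidy.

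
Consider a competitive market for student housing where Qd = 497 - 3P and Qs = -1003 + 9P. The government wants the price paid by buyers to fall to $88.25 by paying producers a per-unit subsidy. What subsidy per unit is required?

At a buyer price of 88.25, quantity demanded is 497 − 3·88.25 = 232.25.
Sellers supply 232.25 only when they receive Ps with -1003 + 9·Ps = 232.25, i.e. Ps = 137.25.
s = Ps − Pb = 137.25 − 88.25 = 49.

Required subsidy s = $49 per unit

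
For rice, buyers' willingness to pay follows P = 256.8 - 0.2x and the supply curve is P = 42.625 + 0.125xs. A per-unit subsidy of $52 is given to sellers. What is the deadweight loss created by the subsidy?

Pre-subsidy: 256.8 - 0.2x = 42.625 + 0.125x gives x* = 659 and P* = 125.
With the subsidy, sellers receive Ps = Pb + 52 for each unit, where Pb is the price buyers pay.
On the curves, Pb = 256.8 - 0.2x and Ps = 42.625 + 0.125x; the wedge Ps − Pb = 52 gives 42.625 + 0.125x − (256.8 - 0.2x) = 52, so x' = 819.
Then Pb = 256.8 − 0.2·819 = 93 and Ps = 42.625 + 0.125·819 = 145.
The subsidy expands output by 819 − 659 = 160 past the efficient level; on those units the gap between marginal cost and willingness to pay runs from 0 up to 52.
DWL = ½ × 52 × 160 = 4160.

Deadweight loss = $4160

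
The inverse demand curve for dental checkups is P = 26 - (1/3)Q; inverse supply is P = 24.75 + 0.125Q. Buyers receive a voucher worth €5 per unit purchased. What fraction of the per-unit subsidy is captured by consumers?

Pre-subsidy: 26 - (1/3)Q = 24.75 + 0.125Q gives Q* = 30/11 and P* = 276/11.
With the rebate, buyers effectively pay Pb = Ps − 5, where Ps is the price sellers receive.
On the curves, Pb = 26 - (1/3)Q and Ps = 24.75 + 0.125Q; the wedge Ps − Pb = 5 gives 24.75 + 0.125Q − (26 - (1/3)Q) = 5, so Q' = 150/11.
Then Pb = 26 − (1/3)·(150/11) = 236/11 and Ps = 24.75 + 0.125·(150/11) = 291/11.
Buyers' price falls by P* − Pb = 276/11 − 236/11 = 40/11; sellers' price rises by Ps − P* = 291/11 − 276/11 = 15/11.
So consumers capture (40/11)/5 = 8/11 of each unit of subsidy.

Consumer share = 8/11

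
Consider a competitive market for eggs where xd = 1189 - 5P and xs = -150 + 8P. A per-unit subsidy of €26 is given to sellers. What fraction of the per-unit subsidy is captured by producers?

Pre-subsidy: 1189 - 5P = -150 + 8P gives P* = 103, x* = 674.
With the subsidy, sellers receive Ps = Pb + 26 for each unit, where Pb is the price buyers pay.
Supply in terms of Pb becomes xs = -150 + 8(Pb + 26) = 58 + 8Pb. Setting this equal to demand: 1189 - 5Pb = 58 + 8Pb, so Pb = 87.
Sellers receive Ps = 87 + 26 = 113; x' = 1189 − 5·87 = 754.
Buyers' price falls by P* − Pb = 103 − 87 = 16; sellers' price rises by Ps − P* = 113 − 103 = 10.
So producers capture 10/26 = 5/13 of each unit of subsidy.

Producer share = 5/13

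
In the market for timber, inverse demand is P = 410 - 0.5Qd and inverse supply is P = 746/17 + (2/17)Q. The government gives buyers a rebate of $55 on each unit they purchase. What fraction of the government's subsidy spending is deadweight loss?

Pre-subsidy: 410 - 0.5Q = 746/17 + (2/17)Q gives Q* = 12448/21 and P* = 2386/21.
With the rebate, buyers effectively pay Pb = Ps − 55, where Ps is the price sellers receive.
On the curves, Pb = 410 - 0.5Q and Ps = 746/17 + (2/17)Q; the wedge Ps − Pb = 55 gives 746/17 + (2/17)Q − (410 - 0.5Q) = 55, so Q' = 14318/21.
Then Pb = 410 − 0.5·(14318/21) = 1451/21 and Ps = 746/17 + (2/17)·(14318/21) = 2606/21.
ΔCS = ½(12448/21 + 14318/21)(2386/21 − 1451/21) = 1390345/49; ΔPS = ½(12448/21 + 14318/21)(2606/21 − 2386/21) = 327140/49.
Government spending = 55 × 14318/21 = 787490/21.
DWL = ½ × 55 × (14318/21 − 12448/21) = 51425/21; fraction = (51425/21) / (787490/21) = 935/14318.

DWL / government spending = 935/14318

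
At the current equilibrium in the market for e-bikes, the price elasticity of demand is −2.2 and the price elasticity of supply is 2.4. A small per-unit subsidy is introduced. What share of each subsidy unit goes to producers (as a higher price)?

Producer share = 11/23

For a small subsidy around the equilibrium, the benefit split depends on the relative slopes, which at a point are proportional to the elasticities.
Buyer share = εs/(εs + |εd|) = 2.4/(2.4 + 2.2) = 12/23; seller share = |εd|/(εs + |εd|) = 11/23.
So producers capture 11/23 of the subsidy.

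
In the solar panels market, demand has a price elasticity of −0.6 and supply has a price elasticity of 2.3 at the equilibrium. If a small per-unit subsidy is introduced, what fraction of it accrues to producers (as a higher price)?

For a small subsidy around the equilibrium, the benefit split depends on the relative slopes, which at a point are proportional to the elasticities.
Buyer share = εs/(εs + |εd|) = 2.3/(2.3 + 0.6) = 23/29; seller share = |εd|/(εs + |εd|) = 6/29.
So producers capture 6/29 of the subsidy.

Producer share = 6/29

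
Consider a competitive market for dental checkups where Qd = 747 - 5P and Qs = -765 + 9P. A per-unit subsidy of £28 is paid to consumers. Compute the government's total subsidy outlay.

Government cost = £8316

Pre-subsidy: 747 - 5P = -765 + 9P gives P* = 108, Q* = 207.
With the rebate, buyers effectively pay Pb = Ps − 28, where Ps is the price sellers receive.
Demand in terms of Ps becomes Qd = 747 − 5(Ps − 28) = 887 - 5Ps. Setting this equal to supply: 887 - 5Ps = -765 + 9Ps, so Ps = 118.
Buyers pay Pb = 118 − 28 = 90; Q' = -765 + 9·118 = 297.
Government outlay = subsidy × quantity = 28 × 297 = 8316.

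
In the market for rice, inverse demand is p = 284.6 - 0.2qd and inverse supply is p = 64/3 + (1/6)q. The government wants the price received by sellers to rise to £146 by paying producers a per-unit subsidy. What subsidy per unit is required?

At a seller price of 146, quantity supplied is -128 + 6·146 = 748.
Buyers absorb 748 only when they pay pb = 284.6 − 0.2·748 = 135.
s = ps − pb = 146 − 135 = 11.

Required subsidy s = £11 per unit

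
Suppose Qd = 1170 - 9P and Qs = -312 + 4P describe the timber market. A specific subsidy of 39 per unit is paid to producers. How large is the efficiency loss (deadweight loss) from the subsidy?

Pre-subsidy: 1170 - 9P = -312 + 4P gives P* = 114, Q* = 144.
With the subsidy, sellers receive Ps = Pb + 39 for each unit, where Pb is the price buyers pay.
Supply in terms of Pb becomes Qs = -312 + 4(Pb + 39) = -156 + 4Pb. Setting this equal to demand: 1170 - 9Pb = -156 + 4Pb, so Pb = 102.
Sellers receive Ps = 102 + 39 = 141; Q' = 1170 − 9·102 = 252.
The subsidy expands output by 252 − 144 = 108 past the efficient level; on those units the gap between marginal cost and willingness to pay runs from 0 up to 39.
DWL = ½ × 39 × 108 = 2106.

Deadweight loss = 2106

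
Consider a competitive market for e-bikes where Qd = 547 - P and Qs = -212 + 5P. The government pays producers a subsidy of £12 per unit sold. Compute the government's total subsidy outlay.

Pre-subsidy: 547 - P = -212 + 5P gives P* = 126.5, Q* = 420.5.
With the subsidy, sellers receive Ps = Pb + 12 for each unit, where Pb is the price buyers pay.
Supply in terms of Pb becomes Qs = -212 + 5(Pb + 12) = -152 + 5Pb. Setting this equal to demand: 547 - Pb = -152 + 5Pb, so Pb = 116.5.
Sellers receive Ps = 116.5 + 12 = 128.5; Q' = 547 − 1·116.5 = 430.5.
Government outlay = subsidy × quantity = 12 × 430.5 = 5166.

Government cost = £5166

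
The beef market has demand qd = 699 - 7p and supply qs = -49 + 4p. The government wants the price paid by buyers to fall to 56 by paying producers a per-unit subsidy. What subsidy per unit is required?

Required subsidy s = 33 per unit

At a buyer price of 56, quantity demanded is 699 − 7·56 = 307.
Sellers supply 307 only when they receive ps with -49 + 4·ps = 307, i.e. ps = 89.
s = ps − pb = 89 − 56 = 33.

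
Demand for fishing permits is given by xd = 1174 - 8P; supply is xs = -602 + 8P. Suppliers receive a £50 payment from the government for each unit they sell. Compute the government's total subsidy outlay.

Government cost = £24300

Pre-subsidy: 1174 - 8P = -602 + 8P gives P* = 111, x* = 286.
With the subsidy, sellers receive Ps = Pb + 50 for each unit, where Pb is the price buyers pay.
Supply in terms of Pb becomes xs = -602 + 8(Pb + 50) = -202 + 8Pb. Setting this equal to demand: 1174 - 8Pb = -202 + 8Pb, so Pb = 86.
Sellers receive Ps = 86 + 50 = 136; x' = 1174 − 8·86 = 486.
Government outlay = subsidy × quantity = 50 × 486 = 24300.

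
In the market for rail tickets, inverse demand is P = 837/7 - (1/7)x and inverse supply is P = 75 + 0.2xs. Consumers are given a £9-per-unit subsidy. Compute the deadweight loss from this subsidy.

Pre-subsidy: 837/7 - (1/7)x = 75 + 0.2x gives x* = 130 and P* = 101.
With the rebate, buyers effectively pay Pb = Ps − 9, where Ps is the price sellers receive.
On the curves, Pb = 837/7 - (1/7)x and Ps = 75 + 0.2x; the wedge Ps − Pb = 9 gives 75 + 0.2x − (837/7 - (1/7)x) = 9, so x' = 156.25.
Then Pb = 837/7 − (1/7)·156.25 = 97.25 and Ps = 75 + 0.2·156.25 = 106.25.
The subsidy expands output by 156.25 − 130 = 26.25 past the efficient level; on those units the gap between marginal cost and willingness to pay runs from 0 up to 9.
DWL = ½ × 9 × 26.25 = 118.125.

Deadweight loss = £118.125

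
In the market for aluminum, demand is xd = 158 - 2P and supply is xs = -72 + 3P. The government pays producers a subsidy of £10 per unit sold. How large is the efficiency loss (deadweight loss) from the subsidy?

Pre-subsidy: 158 - 2P = -72 + 3P gives P* = 46, x* = 66.
With the subsidy, sellers receive Ps = Pb + 10 for each unit, where Pb is the price buyers pay.
Supply in terms of Pb becomes xs = -72 + 3(Pb + 10) = -42 + 3Pb. Setting this equal to demand: 158 - 2Pb = -42 + 3Pb, so Pb = 40.
Sellers receive Ps = 40 + 10 = 50; x' = 158 − 2·40 = 78.
The subsidy expands output by 78 − 66 = 12 past the efficient level; on those units the gap between marginal cost and willingness to pay runs from 0 up to 10.
DWL = ½ × 10 × 12 = 60.

Deadweight loss = £60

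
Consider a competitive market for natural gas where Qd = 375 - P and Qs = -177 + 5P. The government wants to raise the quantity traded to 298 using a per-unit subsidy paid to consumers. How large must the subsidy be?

Required subsidy s = 18 per unit

At Q = 298, invert demand for the buyer price: Pb = (375 − 298)/1 = 77; invert supply for the seller price: Ps = (298 − (-177))/5 = 95.
The subsidy must fill the gap: s = Ps − Pb = 95 − 77 = 18.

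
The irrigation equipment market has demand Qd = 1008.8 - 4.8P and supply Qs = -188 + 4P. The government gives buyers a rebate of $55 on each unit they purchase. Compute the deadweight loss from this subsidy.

Deadweight loss = $3300

Pre-subsidy: 1008.8 - 4.8P = -188 + 4P gives P* = 136, Q* = 356.
With the rebate, buyers effectively pay Pb = Ps − 55, where Ps is the price sellers receive.
Demand in terms of Ps becomes Qd = 1008.8 − 4.8(Ps − 55) = 1272.8 - 4.8Ps. Setting this equal to supply: 1272.8 - 4.8Ps = -188 + 4Ps, so Ps = 166.
Buyers pay Pb = 166 − 55 = 111; Q' = -188 + 4·166 = 476.
The subsidy expands output by 476 − 356 = 120 past the efficient level; on those units the gap between marginal cost and willingness to pay runs from 0 up to 55.
DWL = ½ × 55 × 120 = 3300.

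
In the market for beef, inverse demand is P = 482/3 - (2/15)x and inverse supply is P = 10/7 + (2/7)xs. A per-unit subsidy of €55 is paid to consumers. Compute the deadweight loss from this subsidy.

Deadweight loss = €3609.375

Pre-subsidy: 482/3 - (2/15)x = 10/7 + (2/7)x gives x* = 380 and P* = 110.
With the rebate, buyers effectively pay Pb = Ps − 55, where Ps is the price sellers receive.
On the curves, Pb = 482/3 - (2/15)x and Ps = 10/7 + (2/7)x; the wedge Ps − Pb = 55 gives 10/7 + (2/7)x − (482/3 - (2/15)x) = 55, so x' = 511.25.
Then Pb = 482/3 − (2/15)·511.25 = 92.5 and Ps = 10/7 + (2/7)·511.25 = 147.5.
The subsidy expands output by 511.25 − 380 = 131.25 past the efficient level; on those units the gap between marginal cost and willingness to pay runs from 0 up to 55.
DWL = ½ × 55 × 131.25 = 3609.375.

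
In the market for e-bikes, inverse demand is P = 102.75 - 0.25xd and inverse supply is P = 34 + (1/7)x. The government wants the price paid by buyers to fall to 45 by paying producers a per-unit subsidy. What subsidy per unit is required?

At a buyer price of 45, quantity demanded is 411 − 4·45 = 231.
Sellers supply 231 only when they receive Ps = 34 + (1/7)·231 = 67.
s = Ps − Pb = 67 − 45 = 22.

Required subsidy s = 22 per unit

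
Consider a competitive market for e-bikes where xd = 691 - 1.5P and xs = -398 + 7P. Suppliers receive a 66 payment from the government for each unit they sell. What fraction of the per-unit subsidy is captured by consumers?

Pre-subsidy: 691 - 1.5P = -398 + 7P gives P* = 2178/17, x* = 8480/17.
With the subsidy, sellers receive Ps = Pb + 66 for each unit, where Pb is the price buyers pay.
Supply in terms of Pb becomes xs = -398 + 7(Pb + 66) = 64 + 7Pb. Setting this equal to demand: 691 - 1.5Pb = 64 + 7Pb, so Pb = 1254/17.
Sellers receive Ps = 1254/17 + 66 = 2376/17; x' = 691 − 1.5·(1254/17) = 9866/17.
Buyers' price falls by P* − Pb = 2178/17 − 1254/17 = 924/17; sellers' price rises by Ps − P* = 2376/17 − 2178/17 = 198/17.
So consumers capture (924/17)/66 = 14/17 of each unit of subsidy.

Consumer share = 14/17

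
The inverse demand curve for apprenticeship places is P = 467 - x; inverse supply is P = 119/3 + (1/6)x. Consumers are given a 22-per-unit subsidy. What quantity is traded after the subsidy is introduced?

Pre-subsidy: 467 - x = 119/3 + (1/6)x gives x* = 2564/7 and P* = 705/7.
With the rebate, buyers effectively pay Pb = Ps − 22, where Ps is the price sellers receive.
On the curves, Pb = 467 - x and Ps = 119/3 + (1/6)x; the wedge Ps − Pb = 22 gives 119/3 + (1/6)x − (467 - x) = 22, so x' = 2696/7.
Then Pb = 467 − 1·(2696/7) = 573/7 and Ps = 119/3 + (1/6)·(2696/7) = 727/7.

x' = 2696/7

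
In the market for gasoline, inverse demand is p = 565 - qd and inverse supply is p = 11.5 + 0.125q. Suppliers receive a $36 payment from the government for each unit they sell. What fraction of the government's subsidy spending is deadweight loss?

Pre-subsidy: 565 - q = 11.5 + 0.125q gives q* = 492 and p* = 73.
With the subsidy, sellers receive ps = pb + 36 for each unit, where pb is the price buyers pay.
On the curves, pb = 565 - q and ps = 11.5 + 0.125q; the wedge ps − pb = 36 gives 11.5 + 0.125q − (565 - q) = 36, so q' = 524.
Then pb = 565 − 1·524 = 41 and ps = 11.5 + 0.125·524 = 77.
ΔCS = ½(492 + 524)(73 − 41) = 16256; ΔPS = ½(492 + 524)(77 − 73) = 2032.
Government spending = 36 × 524 = 18864.
DWL = ½ × 36 × (524 − 492) = 576; fraction = 576 / 18864 = 4/131.

DWL / government spending = 4/131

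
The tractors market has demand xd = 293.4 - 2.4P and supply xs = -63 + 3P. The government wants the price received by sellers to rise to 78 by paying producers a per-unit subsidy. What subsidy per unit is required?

At a seller price of 78, quantity supplied is -63 + 3·78 = 171.
Buyers absorb 171 only when they pay Pb with 293.4 − 2.4·Pb = 171, i.e. Pb = 51.
s = Ps − Pb = 78 − 51 = 27.

Required subsidy s = 27 per unit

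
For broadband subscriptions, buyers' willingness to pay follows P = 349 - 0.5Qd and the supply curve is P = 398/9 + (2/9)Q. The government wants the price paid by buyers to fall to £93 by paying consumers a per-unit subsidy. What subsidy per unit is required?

Required subsidy s = £65 per unit

At a buyer price of 93, quantity demanded is 698 − 2·93 = 512.
Sellers supply 512 only when they receive Ps = 398/9 + (2/9)·512 = 158.
s = Ps − Pb = 158 − 93 = 65.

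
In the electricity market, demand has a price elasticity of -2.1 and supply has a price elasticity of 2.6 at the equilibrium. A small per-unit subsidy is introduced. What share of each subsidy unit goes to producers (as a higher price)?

For a small subsidy around the equilibrium, the benefit split depends on the relative slopes, which at a point are proportional to the elasticities.
Buyer share = εs/(εs + |εd|) = 2.6/(2.6 + 2.1) = 26/47; seller share = |εd|/(εs + |εd|) = 21/47.
So producers capture 21/47 of the subsidy.

Producer share = 21/47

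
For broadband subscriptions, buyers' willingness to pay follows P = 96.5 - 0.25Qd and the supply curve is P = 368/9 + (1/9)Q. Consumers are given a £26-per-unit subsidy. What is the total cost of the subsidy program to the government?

Pre-subsidy: 96.5 - 0.25Q = 368/9 + (1/9)Q gives Q* = 154 and P* = 58.
With the rebate, buyers effectively pay Pb = Ps − 26, where Ps is the price sellers receive.
On the curves, Pb = 96.5 - 0.25Q and Ps = 368/9 + (1/9)Q; the wedge Ps − Pb = 26 gives 368/9 + (1/9)Q − (96.5 - 0.25Q) = 26, so Q' = 226.
Then Pb = 96.5 − 0.25·226 = 40 and Ps = 368/9 + (1/9)·226 = 66.
Government outlay = subsidy × quantity = 26 × 226 = 5876.

Government cost = £5876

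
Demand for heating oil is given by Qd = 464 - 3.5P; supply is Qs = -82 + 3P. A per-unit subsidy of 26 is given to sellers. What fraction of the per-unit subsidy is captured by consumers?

Pre-subsidy: 464 - 3.5P = -82 + 3P gives P* = 84, Q* = 170.
With the subsidy, sellers receive Ps = Pb + 26 for each unit, where Pb is the price buyers pay.
Supply in terms of Pb becomes Qs = -82 + 3(Pb + 26) = -4 + 3Pb. Setting this equal to demand: 464 - 3.5Pb = -4 + 3Pb, so Pb = 72.
Sellers receive Ps = 72 + 26 = 98; Q' = 464 − 3.5·72 = 212.
Buyers' price falls by P* − Pb = 84 − 72 = 12; sellers' price rises by Ps − P* = 98 − 84 = 14.
So consumers capture 12/26 = 6/13 of each unit of subsidy.

Consumer share = 6/13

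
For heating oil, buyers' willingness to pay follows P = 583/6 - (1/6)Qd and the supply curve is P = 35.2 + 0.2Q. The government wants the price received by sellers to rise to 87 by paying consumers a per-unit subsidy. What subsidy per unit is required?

At a seller price of 87, quantity supplied is -176 + 5·87 = 259.
Buyers absorb 259 only when they pay Pb = 583/6 − (1/6)·259 = 54.
s = Ps − Pb = 87 − 54 = 33.

Required subsidy s = 33 per unit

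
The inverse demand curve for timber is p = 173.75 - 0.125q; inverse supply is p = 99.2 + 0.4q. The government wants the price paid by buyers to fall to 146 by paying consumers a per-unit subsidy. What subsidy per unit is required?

Required subsidy s = 42 per unit

At a buyer price of 146, quantity demanded is 1390 − 8·146 = 222.
Sellers supply 222 only when they receive ps = 99.2 + 0.4·222 = 188.
s = ps − pb = 188 − 146 = 42.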